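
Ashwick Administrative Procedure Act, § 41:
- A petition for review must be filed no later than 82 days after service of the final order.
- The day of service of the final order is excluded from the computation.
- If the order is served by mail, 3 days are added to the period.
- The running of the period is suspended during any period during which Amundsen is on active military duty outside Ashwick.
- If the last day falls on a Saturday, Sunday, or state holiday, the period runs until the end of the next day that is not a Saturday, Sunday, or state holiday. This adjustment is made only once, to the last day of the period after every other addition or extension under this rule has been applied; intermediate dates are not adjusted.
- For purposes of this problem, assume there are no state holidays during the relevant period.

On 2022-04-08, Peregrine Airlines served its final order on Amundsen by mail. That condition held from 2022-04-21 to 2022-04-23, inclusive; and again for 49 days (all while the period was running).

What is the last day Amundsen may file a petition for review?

82 days after 2022-04-08 is June 29, 2022.
Service was by mail, adding 3 days: June 29, 2022 + 3 days = July 2, 2022.
From April 21, 2022 through April 23, 2022 inclusive is 3 days; tolling adds 3 days: July 2, 2022 + 3 days = July 5, 2022.
Tolling adds 49 days: July 5, 2022 + 49 days = August 23, 2022.
August 23, 2022 is a Tuesday and not a state holiday, so no extension applies.

August 23, 2022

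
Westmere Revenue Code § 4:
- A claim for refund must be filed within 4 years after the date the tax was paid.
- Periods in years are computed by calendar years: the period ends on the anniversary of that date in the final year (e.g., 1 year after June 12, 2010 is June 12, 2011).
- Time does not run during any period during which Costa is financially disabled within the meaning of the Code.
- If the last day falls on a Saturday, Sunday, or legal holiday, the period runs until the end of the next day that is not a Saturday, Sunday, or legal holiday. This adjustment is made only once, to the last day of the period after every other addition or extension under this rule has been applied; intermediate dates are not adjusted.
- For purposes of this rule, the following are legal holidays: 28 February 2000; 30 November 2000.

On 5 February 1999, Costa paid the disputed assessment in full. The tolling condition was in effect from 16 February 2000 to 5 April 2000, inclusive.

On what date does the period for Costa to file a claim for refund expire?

4 years after 5 February 1999 is February 5, 2003.
From February 16, 2000 through April 5, 2000 inclusive is 50 days; tolling adds 50 days: February 5, 2003 + 50 days = March 27, 2003.
March 27, 2003 is a Thursday and not a legal holiday, so no extension applies.

March 27, 2003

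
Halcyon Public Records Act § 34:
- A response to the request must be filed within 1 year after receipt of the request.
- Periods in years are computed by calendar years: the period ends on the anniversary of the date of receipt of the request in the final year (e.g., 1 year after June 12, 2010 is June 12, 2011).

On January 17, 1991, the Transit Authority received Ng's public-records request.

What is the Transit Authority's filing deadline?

1 year after January 17, 1991 is January 17, 1992.

January 17, 1992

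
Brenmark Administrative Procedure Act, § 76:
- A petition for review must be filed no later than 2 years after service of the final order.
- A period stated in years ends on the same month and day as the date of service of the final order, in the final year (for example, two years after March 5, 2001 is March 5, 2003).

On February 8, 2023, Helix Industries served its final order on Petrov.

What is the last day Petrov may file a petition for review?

February 8, 2025

2 years after February 8, 2023 is February 8, 2025.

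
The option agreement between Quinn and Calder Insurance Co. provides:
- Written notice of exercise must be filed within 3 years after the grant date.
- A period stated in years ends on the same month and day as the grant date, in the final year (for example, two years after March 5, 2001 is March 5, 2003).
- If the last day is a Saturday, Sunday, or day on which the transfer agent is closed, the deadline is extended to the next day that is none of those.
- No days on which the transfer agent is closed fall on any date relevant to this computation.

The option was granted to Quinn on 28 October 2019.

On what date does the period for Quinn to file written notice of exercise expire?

3 years after 28 October 2019 is October 28, 2022.
October 28, 2022 is a Friday and not a day on which the transfer agent is closed, so no extension applies.

October 28, 2022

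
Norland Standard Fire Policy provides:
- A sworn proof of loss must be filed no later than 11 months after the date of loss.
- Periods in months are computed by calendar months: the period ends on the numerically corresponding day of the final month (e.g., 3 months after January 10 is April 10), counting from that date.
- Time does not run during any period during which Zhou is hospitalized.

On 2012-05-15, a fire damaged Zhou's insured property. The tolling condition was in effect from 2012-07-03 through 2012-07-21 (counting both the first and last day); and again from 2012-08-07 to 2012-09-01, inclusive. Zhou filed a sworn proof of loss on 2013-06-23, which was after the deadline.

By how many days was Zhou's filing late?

11 months after 2012-05-15 is April 15, 2013.
From July 3, 2012 through July 21, 2012 inclusive is 19 days; tolling adds 19 days: April 15, 2013 + 19 days = May 4, 2013.
From August 7, 2012 through September 1, 2012 inclusive is 26 days; tolling adds 26 days: May 4, 2013 + 26 days = May 30, 2013.
The deadline is May 30, 2013; from May 30, 2013 to June 23, 2013 is 24 days.

24 days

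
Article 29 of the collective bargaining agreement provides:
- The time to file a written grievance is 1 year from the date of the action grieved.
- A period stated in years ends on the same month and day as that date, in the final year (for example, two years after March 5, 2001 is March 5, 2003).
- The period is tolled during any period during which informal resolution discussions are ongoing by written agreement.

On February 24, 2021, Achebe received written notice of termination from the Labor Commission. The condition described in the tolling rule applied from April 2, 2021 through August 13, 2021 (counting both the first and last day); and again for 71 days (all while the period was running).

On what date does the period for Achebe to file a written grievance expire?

September 17, 2022

1 year after February 24, 2021 is February 24, 2022.
From April 2, 2021 through August 13, 2021 inclusive is 134 days; tolling adds 134 days: February 24, 2022 + 134 days = July 8, 2022.
Tolling adds 71 days: July 8, 2022 + 71 days = September 17, 2022.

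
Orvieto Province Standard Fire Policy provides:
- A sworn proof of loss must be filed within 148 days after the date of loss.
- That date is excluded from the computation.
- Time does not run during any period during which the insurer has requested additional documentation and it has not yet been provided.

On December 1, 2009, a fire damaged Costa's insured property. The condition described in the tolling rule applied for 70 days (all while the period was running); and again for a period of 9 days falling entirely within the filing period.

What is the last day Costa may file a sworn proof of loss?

July 16, 2010

148 days after December 1, 2009 is April 28, 2010.
Tolling adds 70 days: April 28, 2010 + 70 days = July 7, 2010.
Tolling adds 9 days: July 7, 2010 + 9 days = July 16, 2010.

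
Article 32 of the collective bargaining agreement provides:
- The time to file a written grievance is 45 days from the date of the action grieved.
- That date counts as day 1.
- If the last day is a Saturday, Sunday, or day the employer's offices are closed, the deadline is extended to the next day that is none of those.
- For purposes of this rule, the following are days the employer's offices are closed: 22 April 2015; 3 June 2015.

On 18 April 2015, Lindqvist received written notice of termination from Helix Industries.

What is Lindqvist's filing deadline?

June 1, 2015

Counting 18 April 2015 as day 1, day 45 is June 1, 2015.
June 1, 2015 is a Monday and not a day the employer's offices are closed, so no extension applies.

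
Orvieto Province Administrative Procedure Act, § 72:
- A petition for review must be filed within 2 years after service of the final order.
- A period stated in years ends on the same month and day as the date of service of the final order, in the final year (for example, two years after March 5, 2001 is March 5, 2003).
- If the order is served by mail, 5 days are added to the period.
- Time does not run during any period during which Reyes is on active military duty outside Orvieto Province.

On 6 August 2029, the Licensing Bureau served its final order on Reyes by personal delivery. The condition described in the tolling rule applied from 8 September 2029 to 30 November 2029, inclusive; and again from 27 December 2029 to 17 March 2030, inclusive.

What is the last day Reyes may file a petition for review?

2 years after 6 August 2029 is August 6, 2031.
Service was not by mail, so no mail extension applies.
From September 8, 2029 through November 30, 2029 inclusive is 84 days; tolling adds 84 days: August 6, 2031 + 84 days = October 29, 2031.
From December 27, 2029 through March 17, 2030 inclusive is 81 days; tolling adds 81 days: October 29, 2031 + 81 days = January 18, 2032.

January 18, 2032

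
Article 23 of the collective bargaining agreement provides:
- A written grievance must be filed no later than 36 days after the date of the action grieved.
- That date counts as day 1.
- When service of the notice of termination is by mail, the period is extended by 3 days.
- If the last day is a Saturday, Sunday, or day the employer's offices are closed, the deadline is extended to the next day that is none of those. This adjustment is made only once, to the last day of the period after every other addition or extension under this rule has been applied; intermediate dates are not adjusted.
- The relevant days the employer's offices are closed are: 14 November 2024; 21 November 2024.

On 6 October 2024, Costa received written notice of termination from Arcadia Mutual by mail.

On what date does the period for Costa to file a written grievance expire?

November 13, 2024

Counting 6 October 2024 as day 1, day 36 is November 10, 2024.
Service was by mail, adding 3 days: November 10, 2024 + 3 days = November 13, 2024.
November 13, 2024 is a Wednesday and not a day the employer's offices are closed, so no extension applies.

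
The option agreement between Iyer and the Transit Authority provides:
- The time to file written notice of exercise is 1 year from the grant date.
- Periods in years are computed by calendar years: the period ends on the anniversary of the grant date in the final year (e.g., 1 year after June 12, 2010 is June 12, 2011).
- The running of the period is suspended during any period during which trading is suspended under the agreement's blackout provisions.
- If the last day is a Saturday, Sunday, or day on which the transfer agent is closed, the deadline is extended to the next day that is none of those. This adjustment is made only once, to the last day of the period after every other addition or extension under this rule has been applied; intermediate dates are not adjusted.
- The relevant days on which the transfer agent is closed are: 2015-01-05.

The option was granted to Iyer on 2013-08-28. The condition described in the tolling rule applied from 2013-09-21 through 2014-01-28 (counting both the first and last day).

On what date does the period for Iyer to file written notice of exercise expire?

1 year after 2013-08-28 is August 28, 2014.
From September 21, 2013 through January 28, 2014 inclusive is 130 days; tolling adds 130 days: August 28, 2014 + 130 days = January 5, 2015.
January 5, 2015 is a listed holiday. The next qualifying day is January 6, 2015.

January 6, 2015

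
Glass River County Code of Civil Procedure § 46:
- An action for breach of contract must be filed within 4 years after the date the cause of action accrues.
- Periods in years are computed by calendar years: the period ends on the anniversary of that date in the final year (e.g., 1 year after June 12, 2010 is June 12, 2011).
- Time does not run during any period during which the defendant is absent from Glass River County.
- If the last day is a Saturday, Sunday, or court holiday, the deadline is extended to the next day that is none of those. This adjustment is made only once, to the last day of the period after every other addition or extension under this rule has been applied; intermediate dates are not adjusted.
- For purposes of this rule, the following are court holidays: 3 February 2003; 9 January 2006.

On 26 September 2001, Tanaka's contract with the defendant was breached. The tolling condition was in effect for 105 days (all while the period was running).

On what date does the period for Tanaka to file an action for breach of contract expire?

4 years after 26 September 2001 is September 26, 2005.
Tolling adds 105 days: September 26, 2005 + 105 days = January 9, 2006.
January 9, 2006 is a listed holiday. The next qualifying day is January 10, 2006.

January 10, 2006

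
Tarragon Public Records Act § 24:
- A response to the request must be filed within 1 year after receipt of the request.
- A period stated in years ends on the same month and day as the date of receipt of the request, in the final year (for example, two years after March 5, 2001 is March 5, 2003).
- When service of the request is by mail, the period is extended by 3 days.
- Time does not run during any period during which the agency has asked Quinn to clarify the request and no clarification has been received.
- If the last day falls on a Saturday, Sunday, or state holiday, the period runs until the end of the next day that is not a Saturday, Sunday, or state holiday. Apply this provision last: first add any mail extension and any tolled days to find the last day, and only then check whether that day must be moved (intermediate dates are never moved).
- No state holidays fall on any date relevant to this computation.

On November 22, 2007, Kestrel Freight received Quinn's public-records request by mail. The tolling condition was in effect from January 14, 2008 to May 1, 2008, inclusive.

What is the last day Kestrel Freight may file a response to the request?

March 16, 2009

1 year after November 22, 2007 is November 22, 2008.
Service was by mail, adding 3 days: November 22, 2008 + 3 days = November 25, 2008.
From January 14, 2008 through May 1, 2008 inclusive is 109 days; tolling adds 109 days: November 25, 2008 + 109 days = March 14, 2009.
March 14, 2009 is Saturday; March 15, 2009 is Sunday. The next qualifying day is March 16, 2009.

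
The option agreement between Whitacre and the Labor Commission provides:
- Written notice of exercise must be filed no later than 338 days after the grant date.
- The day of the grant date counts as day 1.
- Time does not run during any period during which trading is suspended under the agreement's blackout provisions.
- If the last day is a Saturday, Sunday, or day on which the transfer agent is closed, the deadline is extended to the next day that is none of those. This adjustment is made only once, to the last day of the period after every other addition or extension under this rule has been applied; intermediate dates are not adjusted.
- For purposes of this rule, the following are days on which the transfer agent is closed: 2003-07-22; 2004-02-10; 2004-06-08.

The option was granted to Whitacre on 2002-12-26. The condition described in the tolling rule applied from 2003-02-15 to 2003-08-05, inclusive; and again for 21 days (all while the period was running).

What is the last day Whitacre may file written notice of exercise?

Counting 2002-12-26 as day 1, day 338 is November 28, 2003.
From February 15, 2003 through August 5, 2003 inclusive is 172 days; tolling adds 172 days: November 28, 2003 + 172 days = May 18, 2004.
Tolling adds 21 days: May 18, 2004 + 21 days = June 8, 2004.
June 8, 2004 is a listed holiday. The next qualifying day is June 9, 2004.

June 9, 2004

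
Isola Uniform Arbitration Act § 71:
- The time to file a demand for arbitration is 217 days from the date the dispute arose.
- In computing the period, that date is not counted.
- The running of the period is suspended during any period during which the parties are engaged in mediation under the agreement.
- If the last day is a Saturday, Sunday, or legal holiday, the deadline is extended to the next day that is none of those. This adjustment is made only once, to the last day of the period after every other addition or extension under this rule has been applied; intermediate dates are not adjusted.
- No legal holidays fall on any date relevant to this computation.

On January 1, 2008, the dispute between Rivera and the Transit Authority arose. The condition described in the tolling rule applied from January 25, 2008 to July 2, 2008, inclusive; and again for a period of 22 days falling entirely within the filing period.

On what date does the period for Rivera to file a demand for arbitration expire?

217 days after January 1, 2008 is August 5, 2008.
From January 25, 2008 through July 2, 2008 inclusive is 160 days; tolling adds 160 days: August 5, 2008 + 160 days = January 12, 2009.
Tolling adds 22 days: January 12, 2009 + 22 days = February 3, 2009.
February 3, 2009 is a Tuesday and not a legal holiday, so no extension applies.

February 3, 2009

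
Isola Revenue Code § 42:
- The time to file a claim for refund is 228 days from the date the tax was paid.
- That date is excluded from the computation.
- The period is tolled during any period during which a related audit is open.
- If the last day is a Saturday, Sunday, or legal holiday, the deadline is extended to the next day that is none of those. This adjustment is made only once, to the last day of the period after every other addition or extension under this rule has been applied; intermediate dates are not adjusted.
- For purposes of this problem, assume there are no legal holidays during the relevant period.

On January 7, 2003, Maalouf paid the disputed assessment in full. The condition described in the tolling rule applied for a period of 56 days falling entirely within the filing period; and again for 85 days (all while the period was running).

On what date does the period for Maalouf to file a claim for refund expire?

January 12, 2004

228 days after January 7, 2003 is August 23, 2003.
Tolling adds 56 days: August 23, 2003 + 56 days = October 18, 2003.
Tolling adds 85 days: October 18, 2003 + 85 days = January 11, 2004.
January 11, 2004 is Sunday. The next qualifying day is January 12, 2004.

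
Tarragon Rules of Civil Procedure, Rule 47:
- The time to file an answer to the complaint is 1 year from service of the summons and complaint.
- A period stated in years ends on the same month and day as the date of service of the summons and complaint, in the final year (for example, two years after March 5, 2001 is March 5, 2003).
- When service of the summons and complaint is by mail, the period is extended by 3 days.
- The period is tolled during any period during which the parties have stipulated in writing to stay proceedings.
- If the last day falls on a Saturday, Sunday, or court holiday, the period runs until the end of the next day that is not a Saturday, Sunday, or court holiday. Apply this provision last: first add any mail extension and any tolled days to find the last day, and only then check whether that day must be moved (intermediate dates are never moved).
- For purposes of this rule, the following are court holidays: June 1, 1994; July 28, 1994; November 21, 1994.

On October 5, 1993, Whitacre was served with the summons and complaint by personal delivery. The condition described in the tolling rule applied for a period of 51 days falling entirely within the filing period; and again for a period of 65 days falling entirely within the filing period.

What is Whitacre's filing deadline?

January 30, 1995

1 year after October 5, 1993 is October 5, 1994.
Service was not by mail, so no mail extension applies.
Tolling adds 51 days: October 5, 1994 + 51 days = November 25, 1994.
Tolling adds 65 days: November 25, 1994 + 65 days = January 29, 1995.
January 29, 1995 is Sunday. The next qualifying day is January 30, 1995.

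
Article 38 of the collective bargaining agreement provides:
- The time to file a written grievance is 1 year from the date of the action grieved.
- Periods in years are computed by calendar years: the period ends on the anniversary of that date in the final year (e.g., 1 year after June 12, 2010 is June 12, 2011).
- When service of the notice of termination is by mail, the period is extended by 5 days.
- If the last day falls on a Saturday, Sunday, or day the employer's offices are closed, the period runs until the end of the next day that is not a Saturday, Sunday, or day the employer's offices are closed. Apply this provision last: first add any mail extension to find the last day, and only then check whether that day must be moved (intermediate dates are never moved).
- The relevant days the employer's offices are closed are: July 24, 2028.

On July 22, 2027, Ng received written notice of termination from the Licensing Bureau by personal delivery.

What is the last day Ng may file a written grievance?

1 year after July 22, 2027 is July 22, 2028.
Service was not by mail, so no mail extension applies.
July 22, 2028 is Saturday; July 23, 2028 is Sunday; July 24, 2028 is a listed holiday. The next qualifying day is July 25, 2028.

July 25, 2028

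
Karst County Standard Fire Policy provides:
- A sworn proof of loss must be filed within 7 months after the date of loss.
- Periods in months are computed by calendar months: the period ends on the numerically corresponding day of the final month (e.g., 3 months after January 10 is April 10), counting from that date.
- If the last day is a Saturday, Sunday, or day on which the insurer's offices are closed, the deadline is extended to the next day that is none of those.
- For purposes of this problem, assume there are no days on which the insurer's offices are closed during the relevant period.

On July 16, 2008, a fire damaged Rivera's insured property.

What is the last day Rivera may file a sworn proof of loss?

February 16, 2009

7 months after July 16, 2008 is February 16, 2009.
February 16, 2009 is a Monday and not a day on which the insurer's offices are closed, so no extension applies.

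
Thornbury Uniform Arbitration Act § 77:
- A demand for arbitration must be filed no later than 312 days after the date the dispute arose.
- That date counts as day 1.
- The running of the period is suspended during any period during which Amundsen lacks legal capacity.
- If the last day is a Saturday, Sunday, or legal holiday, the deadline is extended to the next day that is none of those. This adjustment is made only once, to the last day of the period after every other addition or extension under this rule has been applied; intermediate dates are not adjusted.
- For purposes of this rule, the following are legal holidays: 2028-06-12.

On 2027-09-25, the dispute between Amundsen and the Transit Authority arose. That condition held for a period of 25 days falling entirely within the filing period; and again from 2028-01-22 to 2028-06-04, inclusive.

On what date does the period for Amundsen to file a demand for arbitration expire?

Counting 2027-09-25 as day 1, day 312 is August 1, 2028.
Tolling adds 25 days: August 1, 2028 + 25 days = August 26, 2028.
From January 22, 2028 through June 4, 2028 inclusive is 135 days; tolling adds 135 days: August 26, 2028 + 135 days = January 8, 2029.
January 8, 2029 is a Monday and not a legal holiday, so no extension applies.

January 8, 2029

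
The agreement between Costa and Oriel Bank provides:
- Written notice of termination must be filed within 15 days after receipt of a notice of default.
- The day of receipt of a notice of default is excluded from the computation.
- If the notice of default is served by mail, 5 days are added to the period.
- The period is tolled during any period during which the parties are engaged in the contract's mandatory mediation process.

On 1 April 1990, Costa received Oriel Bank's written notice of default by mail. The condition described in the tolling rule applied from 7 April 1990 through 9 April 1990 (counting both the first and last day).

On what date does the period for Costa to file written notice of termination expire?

April 24, 1990

15 days after 1 April 1990 is April 16, 1990.
Service was by mail, adding 5 days: April 16, 1990 + 5 days = April 21, 1990.
From April 7, 1990 through April 9, 1990 inclusive is 3 days; tolling adds 3 days: April 21, 1990 + 3 days = April 24, 1990.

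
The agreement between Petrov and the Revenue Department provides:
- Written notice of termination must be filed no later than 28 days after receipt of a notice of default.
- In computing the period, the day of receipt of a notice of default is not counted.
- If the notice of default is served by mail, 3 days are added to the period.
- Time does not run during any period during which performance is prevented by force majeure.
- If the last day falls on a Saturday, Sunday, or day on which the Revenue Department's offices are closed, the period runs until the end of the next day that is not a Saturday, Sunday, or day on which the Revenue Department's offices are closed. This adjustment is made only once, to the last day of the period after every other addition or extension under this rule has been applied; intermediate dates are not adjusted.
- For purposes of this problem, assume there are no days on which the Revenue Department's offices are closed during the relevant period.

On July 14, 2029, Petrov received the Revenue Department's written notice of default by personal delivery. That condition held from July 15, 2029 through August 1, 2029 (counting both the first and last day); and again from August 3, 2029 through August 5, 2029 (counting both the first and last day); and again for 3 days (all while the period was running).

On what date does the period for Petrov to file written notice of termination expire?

28 days after July 14, 2029 is August 11, 2029.
Service was not by mail, so no mail extension applies.
From July 15, 2029 through August 1, 2029 inclusive is 18 days; tolling adds 18 days: August 11, 2029 + 18 days = August 29, 2029.
From August 3, 2029 through August 5, 2029 inclusive is 3 days; tolling adds 3 days: August 29, 2029 + 3 days = September 1, 2029.
Tolling adds 3 days: September 1, 2029 + 3 days = September 4, 2029.
September 4, 2029 is a Tuesday and not a day on which the Revenue Department's offices are closed, so no extension applies.

September 4, 2029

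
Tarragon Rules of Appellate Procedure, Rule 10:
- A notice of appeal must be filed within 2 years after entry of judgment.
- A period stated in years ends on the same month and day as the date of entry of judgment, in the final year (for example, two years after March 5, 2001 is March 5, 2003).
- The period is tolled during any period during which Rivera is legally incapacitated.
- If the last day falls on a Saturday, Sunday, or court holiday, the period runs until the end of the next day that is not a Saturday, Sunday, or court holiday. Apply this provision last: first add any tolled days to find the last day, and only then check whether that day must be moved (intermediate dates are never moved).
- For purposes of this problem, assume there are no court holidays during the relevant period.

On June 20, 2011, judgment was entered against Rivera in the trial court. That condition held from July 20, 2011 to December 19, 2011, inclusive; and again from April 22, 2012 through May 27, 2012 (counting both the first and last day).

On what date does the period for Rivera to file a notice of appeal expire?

December 26, 2013

2 years after June 20, 2011 is June 20, 2013.
From July 20, 2011 through December 19, 2011 inclusive is 153 days; tolling adds 153 days: June 20, 2013 + 153 days = November 20, 2013.
From April 22, 2012 through May 27, 2012 inclusive is 36 days; tolling adds 36 days: November 20, 2013 + 36 days = December 26, 2013.
December 26, 2013 is a Thursday and not a court holiday, so no extension applies.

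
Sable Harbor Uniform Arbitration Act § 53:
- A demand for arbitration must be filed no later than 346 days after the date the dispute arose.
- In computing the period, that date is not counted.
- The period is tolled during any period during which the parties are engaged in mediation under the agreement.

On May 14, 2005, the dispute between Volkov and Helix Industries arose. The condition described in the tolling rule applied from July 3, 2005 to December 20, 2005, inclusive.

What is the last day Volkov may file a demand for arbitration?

346 days after May 14, 2005 is April 25, 2006.
From July 3, 2005 through December 20, 2005 inclusive is 171 days; tolling adds 171 days: April 25, 2006 + 171 days = October 13, 2006.

October 13, 2006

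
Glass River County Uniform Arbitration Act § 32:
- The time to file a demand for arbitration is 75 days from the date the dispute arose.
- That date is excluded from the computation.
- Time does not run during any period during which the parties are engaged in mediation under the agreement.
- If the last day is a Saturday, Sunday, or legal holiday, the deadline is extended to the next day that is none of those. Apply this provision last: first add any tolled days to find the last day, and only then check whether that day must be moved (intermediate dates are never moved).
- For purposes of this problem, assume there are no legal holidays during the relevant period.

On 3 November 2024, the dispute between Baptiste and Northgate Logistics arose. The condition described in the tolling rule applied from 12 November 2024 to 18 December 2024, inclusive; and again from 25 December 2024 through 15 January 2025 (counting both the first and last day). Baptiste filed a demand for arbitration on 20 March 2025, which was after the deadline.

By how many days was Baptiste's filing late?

75 days after 3 November 2024 is January 17, 2025.
From November 12, 2024 through December 18, 2024 inclusive is 37 days; tolling adds 37 days: January 17, 2025 + 37 days = February 23, 2025.
From December 25, 2024 through January 15, 2025 inclusive is 22 days; tolling adds 22 days: February 23, 2025 + 22 days = March 17, 2025.
March 17, 2025 is a Monday and not a legal holiday, so no extension applies.
The deadline is March 17, 2025; from March 17, 2025 to March 20, 2025 is 3 days.

3 days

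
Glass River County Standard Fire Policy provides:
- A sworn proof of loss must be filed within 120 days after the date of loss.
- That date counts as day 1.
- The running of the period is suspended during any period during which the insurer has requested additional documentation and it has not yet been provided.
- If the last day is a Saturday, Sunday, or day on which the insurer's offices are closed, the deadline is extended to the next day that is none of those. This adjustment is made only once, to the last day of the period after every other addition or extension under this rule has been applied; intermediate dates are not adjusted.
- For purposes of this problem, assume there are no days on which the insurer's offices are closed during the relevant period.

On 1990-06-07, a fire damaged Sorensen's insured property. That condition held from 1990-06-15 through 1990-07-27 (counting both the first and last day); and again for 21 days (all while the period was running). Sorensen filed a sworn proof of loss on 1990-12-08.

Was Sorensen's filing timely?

No

Counting 1990-06-07 as day 1, day 120 is October 4, 1990.
From June 15, 1990 through July 27, 1990 inclusive is 43 days; tolling adds 43 days: October 4, 1990 + 43 days = November 16, 1990.
Tolling adds 21 days: November 16, 1990 + 21 days = December 7, 1990.
December 7, 1990 is a Friday and not a day on which the insurer's offices are closed, so no extension applies.
The deadline is December 7, 1990; the filing on December 8, 1990 is after that date.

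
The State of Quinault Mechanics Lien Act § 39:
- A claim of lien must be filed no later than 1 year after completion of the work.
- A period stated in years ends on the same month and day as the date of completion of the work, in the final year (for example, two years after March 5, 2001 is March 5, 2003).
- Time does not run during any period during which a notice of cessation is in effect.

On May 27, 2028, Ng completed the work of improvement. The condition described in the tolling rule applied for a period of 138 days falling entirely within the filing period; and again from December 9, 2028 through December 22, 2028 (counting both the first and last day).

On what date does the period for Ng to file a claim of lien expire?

1 year after May 27, 2028 is May 27, 2029.
Tolling adds 138 days: May 27, 2029 + 138 days = October 12, 2029.
From December 9, 2028 through December 22, 2028 inclusive is 14 days; tolling adds 14 days: October 12, 2029 + 14 days = October 26, 2029.

October 26, 2029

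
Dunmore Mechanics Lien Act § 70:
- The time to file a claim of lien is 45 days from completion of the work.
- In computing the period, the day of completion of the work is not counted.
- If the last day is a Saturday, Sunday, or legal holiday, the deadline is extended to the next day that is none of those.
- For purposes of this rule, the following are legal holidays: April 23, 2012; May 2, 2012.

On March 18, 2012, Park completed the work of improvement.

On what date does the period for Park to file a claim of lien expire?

45 days after March 18, 2012 is May 2, 2012.
May 2, 2012 is a listed holiday. The next qualifying day is May 3, 2012.

May 3, 2012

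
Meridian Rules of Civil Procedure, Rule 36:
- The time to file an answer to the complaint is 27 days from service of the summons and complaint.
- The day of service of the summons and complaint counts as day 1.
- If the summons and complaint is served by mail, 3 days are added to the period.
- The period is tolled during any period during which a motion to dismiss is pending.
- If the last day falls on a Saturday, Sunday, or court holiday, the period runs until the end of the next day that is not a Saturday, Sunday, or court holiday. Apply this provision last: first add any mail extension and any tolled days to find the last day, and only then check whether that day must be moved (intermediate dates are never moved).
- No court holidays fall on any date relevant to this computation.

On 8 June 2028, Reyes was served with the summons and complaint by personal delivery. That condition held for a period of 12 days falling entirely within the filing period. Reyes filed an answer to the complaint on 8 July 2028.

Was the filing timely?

Yes

Counting 8 June 2028 as day 1, day 27 is July 4, 2028.
Service was not by mail, so no mail extension applies.
Tolling adds 12 days: July 4, 2028 + 12 days = July 16, 2028.
July 16, 2028 is Sunday. The next qualifying day is July 17, 2028.
The deadline is July 17, 2028; the filing on July 8, 2028 is on or before that date.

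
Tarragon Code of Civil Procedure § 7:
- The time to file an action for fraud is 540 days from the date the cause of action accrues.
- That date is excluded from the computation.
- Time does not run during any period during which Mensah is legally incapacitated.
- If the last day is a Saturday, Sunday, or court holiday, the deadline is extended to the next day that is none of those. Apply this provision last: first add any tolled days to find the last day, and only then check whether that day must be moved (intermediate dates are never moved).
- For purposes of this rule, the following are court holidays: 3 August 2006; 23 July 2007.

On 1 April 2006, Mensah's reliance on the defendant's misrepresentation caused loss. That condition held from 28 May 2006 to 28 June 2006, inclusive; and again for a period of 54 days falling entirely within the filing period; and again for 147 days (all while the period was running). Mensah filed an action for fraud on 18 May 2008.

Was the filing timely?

No

540 days after 1 April 2006 is September 23, 2007.
From May 28, 2006 through June 28, 2006 inclusive is 32 days; tolling adds 32 days: September 23, 2007 + 32 days = October 25, 2007.
Tolling adds 54 days: October 25, 2007 + 54 days = December 18, 2007.
Tolling adds 147 days: December 18, 2007 + 147 days = May 13, 2008.
May 13, 2008 is a Tuesday and not a court holiday, so no extension applies.
The deadline is May 13, 2008; the filing on May 18, 2008 is after that date.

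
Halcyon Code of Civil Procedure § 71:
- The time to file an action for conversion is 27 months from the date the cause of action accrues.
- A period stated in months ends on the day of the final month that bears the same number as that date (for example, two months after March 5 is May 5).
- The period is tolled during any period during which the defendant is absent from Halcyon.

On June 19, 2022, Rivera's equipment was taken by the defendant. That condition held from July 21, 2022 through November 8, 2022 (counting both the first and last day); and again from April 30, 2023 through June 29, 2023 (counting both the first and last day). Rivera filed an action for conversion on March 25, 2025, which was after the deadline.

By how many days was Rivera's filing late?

15 days

27 months after June 19, 2022 is September 19, 2024.
From July 21, 2022 through November 8, 2022 inclusive is 111 days; tolling adds 111 days: September 19, 2024 + 111 days = January 8, 2025.
From April 30, 2023 through June 29, 2023 inclusive is 61 days; tolling adds 61 days: January 8, 2025 + 61 days = March 10, 2025.
The deadline is March 10, 2025; from March 10, 2025 to March 25, 2025 is 15 days.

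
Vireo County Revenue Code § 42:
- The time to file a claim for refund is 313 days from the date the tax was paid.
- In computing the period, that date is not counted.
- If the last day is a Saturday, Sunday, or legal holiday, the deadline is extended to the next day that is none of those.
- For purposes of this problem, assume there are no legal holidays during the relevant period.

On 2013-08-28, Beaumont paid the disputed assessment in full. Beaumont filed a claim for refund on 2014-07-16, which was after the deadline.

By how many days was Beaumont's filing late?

313 days after 2013-08-28 is July 7, 2014.
July 7, 2014 is a Monday and not a legal holiday, so no extension applies.
The deadline is July 7, 2014; from July 7, 2014 to July 16, 2014 is 9 days.

9 days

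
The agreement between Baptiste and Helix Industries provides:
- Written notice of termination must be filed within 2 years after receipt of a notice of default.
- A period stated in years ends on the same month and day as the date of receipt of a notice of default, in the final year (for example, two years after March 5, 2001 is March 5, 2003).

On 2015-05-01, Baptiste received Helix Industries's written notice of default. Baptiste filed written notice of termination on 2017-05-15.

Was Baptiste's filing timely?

No

2 years after 2015-05-01 is May 1, 2017.
The deadline is May 1, 2017; the filing on May 15, 2017 is after that date.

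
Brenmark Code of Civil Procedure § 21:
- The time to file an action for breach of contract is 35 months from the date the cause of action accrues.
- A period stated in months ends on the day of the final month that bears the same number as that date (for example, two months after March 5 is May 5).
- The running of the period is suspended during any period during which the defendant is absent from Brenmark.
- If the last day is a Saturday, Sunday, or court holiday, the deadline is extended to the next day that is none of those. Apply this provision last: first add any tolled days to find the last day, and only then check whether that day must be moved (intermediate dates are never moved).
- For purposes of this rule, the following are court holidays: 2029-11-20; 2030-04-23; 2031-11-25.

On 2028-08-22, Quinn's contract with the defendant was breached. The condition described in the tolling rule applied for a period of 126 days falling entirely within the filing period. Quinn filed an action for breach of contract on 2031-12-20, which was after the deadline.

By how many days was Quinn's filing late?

24 days

35 months after 2028-08-22 is July 22, 2031.
Tolling adds 126 days: July 22, 2031 + 126 days = November 25, 2031.
November 25, 2031 is a listed holiday. The next qualifying day is November 26, 2031.
The deadline is November 26, 2031; from November 26, 2031 to December 20, 2031 is 24 days.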